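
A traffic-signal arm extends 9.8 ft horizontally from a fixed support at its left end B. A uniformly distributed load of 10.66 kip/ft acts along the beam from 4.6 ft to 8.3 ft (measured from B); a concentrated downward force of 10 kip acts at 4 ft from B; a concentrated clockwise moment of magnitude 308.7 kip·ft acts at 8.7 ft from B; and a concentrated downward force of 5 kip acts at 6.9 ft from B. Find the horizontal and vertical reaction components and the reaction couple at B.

Resultant of the distributed load: 10.66 × 3.7 = 39.442 kip at 6.45 ft from B.
ΣF_x = 0: B_x = 0.
ΣF_y = 0: B_y − 10.66·3.7 − 10 − 5 = 0 → B_y = 54.44 kip.
ΣM about B: M_B − (10.66·3.7)·6.45 − 10·4 − 308.7 − 5·6.9 = 0 → M_B = 637.6 kip·ft.

B_x = 0, B_y = 54.44 kip, M_B = 637.6 kip·ft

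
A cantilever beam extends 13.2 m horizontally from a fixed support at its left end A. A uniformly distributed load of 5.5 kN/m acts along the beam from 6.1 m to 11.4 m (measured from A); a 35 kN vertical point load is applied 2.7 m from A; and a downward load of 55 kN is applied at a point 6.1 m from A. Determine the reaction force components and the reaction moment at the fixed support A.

A_x = 0, A_y = 119.2 kN, M_A = 685.1 kN·m

Resultant of the distributed load: 5.5 × 5.3 = 29.15 kN at 8.75 m from A.
ΣF_x = 0: A_x = 0.
ΣF_y = 0: A_y − 5.5·5.3 − 35 − 55 = 0 → A_y = 119.2 kN.
ΣM about A: M_A − (5.5·5.3)·8.75 − 35·2.7 − 55·6.1 = 0 → M_A = 685.1 kN·m.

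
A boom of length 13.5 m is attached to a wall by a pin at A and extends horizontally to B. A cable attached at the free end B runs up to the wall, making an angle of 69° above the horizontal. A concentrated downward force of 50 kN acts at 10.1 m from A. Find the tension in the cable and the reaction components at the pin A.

T = 40.07 kN, A_x = 14.36 kN, A_y = 12.59 kN

ΣM about A: T·sin69°·13.5 − 50·10.1 = 0 → T = 505/(13.5·0.93358) = 40.0688 ≈ 40.07 kN.
ΣF_x = 0: A_x − T·cos69° = 0 → A_x = 40.0688 × 0.358368 = 14.36 kN.
ΣF_y = 0: A_y + T·sin69° − 50 = 0 → A_y = 50 − 40.0688 × 0.93358 = 12.59 kN.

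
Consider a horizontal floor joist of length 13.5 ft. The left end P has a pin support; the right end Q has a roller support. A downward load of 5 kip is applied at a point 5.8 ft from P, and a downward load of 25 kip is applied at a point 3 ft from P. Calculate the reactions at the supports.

P_x = 0, P_y = 22.30 kip, Q_y = 7.704 kip

Moments about P: Q_y·13.5 − 5·5.8 − 25·3 = 0 → Q_y = 104/13.5 = 7.7037 ≈ 7.704 kip.
ΣF_y = 0: P_y + 7.7037 − 5 − 25 = 0 → P_y = 22.30 kip.
ΣF_x = 0: no horizontal applied forces, so P_x = 0.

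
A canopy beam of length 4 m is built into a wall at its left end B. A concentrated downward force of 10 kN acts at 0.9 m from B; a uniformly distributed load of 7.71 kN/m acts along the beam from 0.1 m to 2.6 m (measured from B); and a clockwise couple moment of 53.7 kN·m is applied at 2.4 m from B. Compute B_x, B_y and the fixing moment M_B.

B_x = 0, B_y = 29.27 kN, M_B = 88.72 kN·m

Resultant of the distributed load: 7.71 × 2.5 = 19.275 kN at 1.35 m from B.
ΣF_x = 0: B_x = 0.
ΣF_y = 0: B_y − 10 − 7.71·2.5 = 0 → B_y = 29.27 kN.
ΣM about B: M_B − 10·0.9 − (7.71·2.5)·1.35 − 53.7 = 0 → M_B = 88.72 kN·m.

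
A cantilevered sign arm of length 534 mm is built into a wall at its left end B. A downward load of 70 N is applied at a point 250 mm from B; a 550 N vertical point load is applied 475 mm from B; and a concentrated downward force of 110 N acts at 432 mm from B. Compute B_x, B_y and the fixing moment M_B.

ΣF_x = 0: B_x = 0.
ΣF_y = 0: B_y − 70 − 550 − 110 = 0 → B_y = 730.0 N.
ΣM about B: M_B − 70·250 − 550·475 − 110·432 = 0 → M_B = 326300 N·mm.

B_x = 0, B_y = 730.0 N, M_B = 326300 N·mm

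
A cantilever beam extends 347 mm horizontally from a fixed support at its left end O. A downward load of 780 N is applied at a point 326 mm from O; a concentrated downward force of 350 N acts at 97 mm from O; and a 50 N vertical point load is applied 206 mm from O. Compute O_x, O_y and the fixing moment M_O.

O_x = 0, O_y = 1180 N, M_O = 298500 N·mm

ΣF_x = 0: O_x = 0.
ΣF_y = 0: O_y − 780 − 350 − 50 = 0 → O_y = 1180 N.
ΣM about O: M_O − 780·326 − 350·97 − 50·206 = 0 → M_O = 298500 N·mm.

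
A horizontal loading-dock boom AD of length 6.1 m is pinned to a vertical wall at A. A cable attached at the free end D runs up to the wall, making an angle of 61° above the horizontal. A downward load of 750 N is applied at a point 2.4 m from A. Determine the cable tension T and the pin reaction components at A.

ΣM about A: T·sin61°·6.1 − 750·2.4 = 0 → T = 1800/(6.1·0.87462) = 337.383 ≈ 337.4 N.
ΣF_x = 0: A_x − T·cos61° = 0 → A_x = 337.383 × 0.48481 = 163.6 N.
ΣF_y = 0: A_y + T·sin61° − 750 = 0 → A_y = 750 − 337.383 × 0.87462 = 454.9 N.

T = 337.4 N, A_x = 163.6 N, A_y = 454.9 N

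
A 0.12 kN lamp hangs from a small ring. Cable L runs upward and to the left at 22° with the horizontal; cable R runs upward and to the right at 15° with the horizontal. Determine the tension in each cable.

ΣF_x = 0: −T_L·cos22° + T_R·cos15° = 0 → T_R = 0.959891·T_L.
ΣF_y = 0: T_L·sin22° + T_R·sin15° = 0.12.
Substitute: T_L·(0.374607 + 0.959891·0.258819) = 0.12 → T_L = 0.192602 ≈ 0.1926 kN.
Then T_R = 0.959891 × 0.192602 = 0.1849 kN.

T_L = 0.1926 kN, T_R = 0.1849 kN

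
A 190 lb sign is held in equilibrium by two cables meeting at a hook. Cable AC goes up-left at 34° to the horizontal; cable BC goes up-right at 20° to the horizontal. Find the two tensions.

ΣF_x = 0: −T_AC·cos34° + T_BC·cos20° = 0 → T_BC = 0.882243·T_AC.
ΣF_y = 0: T_AC·sin34° + T_BC·sin20° = 190.
Substitute: T_AC·(0.559193 + 0.882243·0.34202) = 190 → T_AC = 220.69 ≈ 220.7 lb.
Then T_BC = 0.882243 × 220.69 = 194.7 lb.

T_AC = 220.7 lb, T_BC = 194.7 lb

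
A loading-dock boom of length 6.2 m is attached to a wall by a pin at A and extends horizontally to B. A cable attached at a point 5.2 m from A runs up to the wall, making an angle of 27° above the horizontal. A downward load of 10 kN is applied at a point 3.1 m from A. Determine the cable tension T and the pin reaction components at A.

T = 13.13 kN, A_x = 11.70 kN, A_y = 4.038 kN

ΣM about A: T·sin27°·5.2 − 10·3.1 = 0 → T = 31/(5.2·0.45399) = 13.1314 ≈ 13.13 kN.
ΣF_x = 0: A_x − T·cos27° = 0 → A_x = 13.1314 × 0.891007 = 11.70 kN.
ΣF_y = 0: A_y + T·sin27° − 10 = 0 → A_y = 10 − 13.1314 × 0.45399 = 4.038 kN.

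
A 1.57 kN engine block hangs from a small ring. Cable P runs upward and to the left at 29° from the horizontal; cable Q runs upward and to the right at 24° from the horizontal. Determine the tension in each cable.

ΣF_x = 0: −T_P·cos29° + T_Q·cos24° = 0 → T_Q = 0.95739·T_P.
ΣF_y = 0: T_P·sin29° + T_Q·sin24° = 1.57.
Substitute: T_P·(0.48481 + 0.95739·0.406737) = 1.57 → T_P = 1.79589 ≈ 1.796 kN.
Then T_Q = 0.95739 × 1.79589 = 1.719 kN.

T_P = 1.796 kN, T_Q = 1.719 kN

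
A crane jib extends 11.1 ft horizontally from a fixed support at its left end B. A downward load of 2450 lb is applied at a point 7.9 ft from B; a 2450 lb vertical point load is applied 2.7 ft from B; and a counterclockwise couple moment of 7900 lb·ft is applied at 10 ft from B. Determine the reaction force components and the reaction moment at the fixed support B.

B_x = 0, B_y = 4900 lb, M_B = 18070 lb·ft

ΣF_x = 0: B_x = 0.
ΣF_y = 0: B_y − 2450 − 2450 = 0 → B_y = 4900 lb.
ΣM about B: M_B − 2450·7.9 − 2450·2.7 + 7900 = 0 → M_B = 18070 lb·ft.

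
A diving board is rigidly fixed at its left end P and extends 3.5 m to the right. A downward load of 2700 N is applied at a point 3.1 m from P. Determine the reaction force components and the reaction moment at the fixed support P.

P_x = 0, P_y = 2700 N, M_P = 8370 N·m

ΣF_x = 0: P_x = 0.
ΣF_y = 0: P_y − 2700 = 0 → P_y = 2700 N.
ΣM about P: M_P − 2700·3.1 = 0 → M_P = 8370 N·m.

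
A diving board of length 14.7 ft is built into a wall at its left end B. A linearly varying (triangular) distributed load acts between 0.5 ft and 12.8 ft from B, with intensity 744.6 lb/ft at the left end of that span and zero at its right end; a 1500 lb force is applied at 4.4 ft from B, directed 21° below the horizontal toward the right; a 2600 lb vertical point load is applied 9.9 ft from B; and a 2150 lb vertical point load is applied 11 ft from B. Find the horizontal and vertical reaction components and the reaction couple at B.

Resultant of the triangular load: ½ × 744.6 × 12.3 = 4579.29 lb, acting at 4.6 ft from B (one-third of the span from the peak).
ΣF_x = 0: B_x + 1500·cos21° = 0 → B_x = -1400 lb.
ΣF_y = 0: B_y − ½·744.6·12.3 − 1500·sin21° − 2600 − 2150 = 0 → B_y = 9867 lb.
ΣM about B: M_B − (½·744.6·12.3)·4.6 − 1500·sin21°·4.4 − 2600·9.9 − 2150·11 = 0 → M_B = 72820 lb·ft.

B_x = -1400 lb, B_y = 9867 lb, M_B = 72820 lb·ft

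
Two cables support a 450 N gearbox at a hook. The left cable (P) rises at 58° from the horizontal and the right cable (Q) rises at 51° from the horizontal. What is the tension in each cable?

ΣF_x = 0: −T_P·cos58° + T_Q·cos51° = 0 → T_Q = 0.84205·T_P.
ΣF_y = 0: T_P·sin58° + T_Q·sin51° = 450.
Substitute: T_P·(0.848048 + 0.84205·0.777146) = 450 → T_P = 299.512 ≈ 299.5 N.
Then T_Q = 0.84205 × 299.512 = 252.2 N.

T_P = 299.5 N, T_Q = 252.2 N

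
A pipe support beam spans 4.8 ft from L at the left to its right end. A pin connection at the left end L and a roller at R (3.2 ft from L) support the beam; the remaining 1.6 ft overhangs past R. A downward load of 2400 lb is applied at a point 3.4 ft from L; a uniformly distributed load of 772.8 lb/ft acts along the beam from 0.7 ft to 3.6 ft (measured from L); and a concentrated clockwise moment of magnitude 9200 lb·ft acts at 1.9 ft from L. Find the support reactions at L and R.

L_x = 0, L_y = -2290 lb, R_y = 6931 lb

Resultant of the distributed load: 772.8 × 2.9 = 2241.12 lb at 2.15 ft from L.
Taking moments about L: R_y·3.2 − 2400·3.4 − (772.8·2.9)·2.15 − 9200 = 0 → R_y = 22178.408/3.2 = 6930.75 ≈ 6931 lb.
ΣF_y = 0: L_y + 6930.75 − 2400 − 772.8·2.9 = 0 → L_y = -2290 lb.
ΣF_x = 0: no horizontal applied forces, so L_x = 0.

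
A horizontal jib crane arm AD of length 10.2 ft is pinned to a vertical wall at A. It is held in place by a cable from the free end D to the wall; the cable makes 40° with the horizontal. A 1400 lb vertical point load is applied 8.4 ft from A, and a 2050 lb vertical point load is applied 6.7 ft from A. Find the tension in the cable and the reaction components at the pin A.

T = 3889 lb, A_x = 2979 lb, A_y = 950.5 lb

ΣM about A: T·sin40°·10.2 − 1400·8.4 − 2050·6.7 = 0 → T = 25495/(10.2·0.642788) = 3888.54 ≈ 3889 lb.
ΣF_x = 0: A_x − T·cos40° = 0 → A_x = 3888.54 × 0.766044 = 2979 lb.
ΣF_y = 0: A_y + T·sin40° − 1400 − 2050 = 0 → A_y = 3450 − 3888.54 × 0.642788 = 950.5 lb.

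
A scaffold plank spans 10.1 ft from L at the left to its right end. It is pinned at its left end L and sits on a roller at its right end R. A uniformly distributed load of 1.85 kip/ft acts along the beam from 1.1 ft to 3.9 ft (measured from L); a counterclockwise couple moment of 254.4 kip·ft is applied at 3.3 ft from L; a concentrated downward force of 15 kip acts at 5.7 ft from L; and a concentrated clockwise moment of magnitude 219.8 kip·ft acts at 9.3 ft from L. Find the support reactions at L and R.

L_x = 0, L_y = 13.86 kip, R_y = 6.322 kip

Resultant of the distributed load: 1.85 × 2.8 = 5.18 kip at 2.5 ft from L.
ΣM about L: R_y·10.1 − (1.85·2.8)·2.5 + 254.4 − 15·5.7 − 219.8 = 0 → R_y = 63.85/10.1 = 6.32178 ≈ 6.322 kip.
ΣF_y = 0: L_y + 6.32178 − 1.85·2.8 − 15 = 0 → L_y = 13.86 kip.
ΣF_x = 0: no horizontal applied forces, so L_x = 0.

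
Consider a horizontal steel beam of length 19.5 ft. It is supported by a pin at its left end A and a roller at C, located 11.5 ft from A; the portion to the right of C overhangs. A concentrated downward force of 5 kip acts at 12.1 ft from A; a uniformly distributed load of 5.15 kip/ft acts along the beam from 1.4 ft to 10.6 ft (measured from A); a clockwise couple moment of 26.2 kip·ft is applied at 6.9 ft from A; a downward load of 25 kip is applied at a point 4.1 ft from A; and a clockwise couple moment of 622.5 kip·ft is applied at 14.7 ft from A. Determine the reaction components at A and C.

A_x = 0, A_y = -17.92 kip, C_y = 95.30 kip

Resultant of the distributed load: 5.15 × 9.2 = 47.38 kip at 6 ft from A.
ΣM about A: C_y·11.5 − 5·12.1 − (5.15·9.2)·6 − 26.2 − 25·4.1 − 622.5 = 0 → C_y = 1095.98/11.5 = 95.3026 ≈ 95.30 kip.
ΣF_y = 0: A_y + 95.3026 − 5 − 5.15·9.2 − 25 = 0 → A_y = -17.92 kip.
ΣF_x = 0: no horizontal applied forces, so A_x = 0.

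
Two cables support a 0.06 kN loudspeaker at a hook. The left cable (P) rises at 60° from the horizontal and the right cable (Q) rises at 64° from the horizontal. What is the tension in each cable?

ΣF_x = 0: −T_P·cos60° + T_Q·cos64° = 0 → T_Q = 1.14059·T_P.
ΣF_y = 0: T_P·sin60° + T_Q·sin64° = 0.06.
Substitute: T_P·(0.866025 + 1.14059·0.898794) = 0.06 → T_P = 0.0317262 ≈ 0.03173 kN.
Then T_Q = 1.14059 × 0.0317262 = 0.03619 kN.

T_P = 0.03173 kN, T_Q = 0.03619 kN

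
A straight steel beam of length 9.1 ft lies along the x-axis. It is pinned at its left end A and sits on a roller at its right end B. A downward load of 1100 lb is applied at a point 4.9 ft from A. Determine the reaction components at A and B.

A_x = 0, A_y = 507.7 lb, B_y = 592.3 lb

Taking moments about A: B_y·9.1 − 1100·4.9 = 0 → B_y = 5390/9.1 = 592.308 ≈ 592.3 lb.
ΣF_y = 0: A_y + 592.308 − 1100 = 0 → A_y = 507.7 lb.
ΣF_x = 0: no horizontal applied forces, so A_x = 0.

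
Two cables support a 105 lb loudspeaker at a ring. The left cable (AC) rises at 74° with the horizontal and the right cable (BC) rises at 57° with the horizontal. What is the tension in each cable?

T_AC = 75.77 lb, T_BC = 38.35 lb

ΣF_x = 0: −T_AC·cos74° + T_BC·cos57° = 0 → T_BC = 0.506092·T_AC.
ΣF_y = 0: T_AC·sin74° + T_BC·sin57° = 105.
Substitute: T_AC·(0.961262 + 0.506092·0.838671) = 105 → T_AC = 75.7736 ≈ 75.77 lb.
Then T_BC = 0.506092 × 75.7736 = 38.35 lb.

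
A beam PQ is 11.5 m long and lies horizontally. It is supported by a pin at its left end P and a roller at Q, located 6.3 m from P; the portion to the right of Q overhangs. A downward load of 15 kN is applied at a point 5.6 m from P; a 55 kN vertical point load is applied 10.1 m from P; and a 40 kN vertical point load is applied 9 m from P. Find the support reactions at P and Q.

ΣM about P: Q_y·6.3 − 15·5.6 − 55·10.1 − 40·9 = 0 → Q_y = 999.5/6.3 = 158.651 ≈ 158.7 kN.
ΣF_y = 0: P_y + 158.651 − 15 − 55 − 40 = 0 → P_y = -48.65 kN.
ΣF_x = 0: no horizontal applied forces, so P_x = 0.

P_x = 0, P_y = -48.65 kN, Q_y = 158.7 kN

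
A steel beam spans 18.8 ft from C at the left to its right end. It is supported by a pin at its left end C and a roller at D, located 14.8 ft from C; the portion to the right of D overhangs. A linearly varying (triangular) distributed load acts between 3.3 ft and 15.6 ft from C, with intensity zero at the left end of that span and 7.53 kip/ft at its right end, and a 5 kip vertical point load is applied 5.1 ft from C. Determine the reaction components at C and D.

Resultant of the triangular load: ½ × 7.53 × 12.3 = 46.3095 kip, acting at 11.5 ft from C (one-third of the span from the peak).
Taking moments about C: D_y·14.8 − (½·7.53·12.3)·11.5 − 5·5.1 = 0 → D_y = 558.05925/14.8 = 37.7067 ≈ 37.71 kip.
ΣF_y = 0: C_y + 37.7067 − ½·7.53·12.3 − 5 = 0 → C_y = 13.60 kip.
ΣF_x = 0: no horizontal applied forces, so C_x = 0.

C_x = 0, C_y = 13.60 kip, D_y = 37.71 kip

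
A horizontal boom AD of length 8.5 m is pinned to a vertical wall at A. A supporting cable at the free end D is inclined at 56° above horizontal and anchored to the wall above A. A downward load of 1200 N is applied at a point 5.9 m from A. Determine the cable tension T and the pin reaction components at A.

ΣM about A: T·sin56°·8.5 − 1200·5.9 = 0 → T = 7080/(8.5·0.829038) = 1004.71 ≈ 1005 N.
ΣF_x = 0: A_x − T·cos56° = 0 → A_x = 1004.71 × 0.559193 = 561.8 N.
ΣF_y = 0: A_y + T·sin56° − 1200 = 0 → A_y = 1200 − 1004.71 × 0.829038 = 367.1 N.

T = 1005 N, A_x = 561.8 N, A_y = 367.1 N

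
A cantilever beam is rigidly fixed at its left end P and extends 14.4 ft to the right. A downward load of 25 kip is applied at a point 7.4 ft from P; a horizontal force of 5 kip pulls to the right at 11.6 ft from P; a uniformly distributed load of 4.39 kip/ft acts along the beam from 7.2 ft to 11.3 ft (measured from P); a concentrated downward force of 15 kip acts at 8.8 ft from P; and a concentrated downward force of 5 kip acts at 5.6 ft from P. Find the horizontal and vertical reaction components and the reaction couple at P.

Resultant of the distributed load: 4.39 × 4.1 = 17.999 kip at 9.25 ft from P.
ΣF_x = 0: P_x + 5 = 0 → P_x = -5.000 kip.
ΣF_y = 0: P_y − 25 − 4.39·4.1 − 15 − 5 = 0 → P_y = 63.00 kip.
ΣM about P: M_P − 25·7.4 − (4.39·4.1)·9.25 − 15·8.8 − 5·5.6 = 0 → M_P = 511.5 kip·ft.

P_x = -5.000 kip, P_y = 63.00 kip, M_P = 511.5 kip·ft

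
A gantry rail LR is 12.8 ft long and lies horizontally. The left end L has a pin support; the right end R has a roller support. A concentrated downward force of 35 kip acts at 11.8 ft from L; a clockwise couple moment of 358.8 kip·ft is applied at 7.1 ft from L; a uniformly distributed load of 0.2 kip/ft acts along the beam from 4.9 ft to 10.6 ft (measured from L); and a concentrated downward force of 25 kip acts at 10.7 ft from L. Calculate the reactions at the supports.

L_x = 0, L_y = -20.75 kip, R_y = 81.89 kip

Resultant of the distributed load: 0.2 × 5.7 = 1.14 kip at 7.75 ft from L.
Taking moments about L: R_y·12.8 − 35·11.8 − 358.8 − (0.2·5.7)·7.75 − 25·10.7 = 0 → R_y = 1048.135/12.8 = 81.8855 ≈ 81.89 kip.
ΣF_y = 0: L_y + 81.8855 − 35 − 0.2·5.7 − 25 = 0 → L_y = -20.75 kip.
ΣF_x = 0: no horizontal applied forces, so L_x = 0.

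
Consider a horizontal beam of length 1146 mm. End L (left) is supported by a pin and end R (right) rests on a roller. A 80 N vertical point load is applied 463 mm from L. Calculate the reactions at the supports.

ΣM about L: R_y·1146 − 80·463 = 0 → R_y = 37040/1146 = 32.3211 ≈ 32.32 N.
ΣF_y = 0: L_y + 32.3211 − 80 = 0 → L_y = 47.68 N.
ΣF_x = 0: no horizontal applied forces, so L_x = 0.

L_x = 0, L_y = 47.68 N, R_y = 32.32 N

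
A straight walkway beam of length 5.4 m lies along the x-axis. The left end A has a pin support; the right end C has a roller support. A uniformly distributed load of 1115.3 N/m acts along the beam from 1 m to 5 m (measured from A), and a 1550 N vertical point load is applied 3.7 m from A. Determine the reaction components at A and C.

Resultant of the distributed load: 1115.3 × 4 = 4461.2 N at 3 m from A.
ΣM about A: C_y·5.4 − (1115.3·4)·3 − 1550·3.7 = 0 → C_y = 19118.6/5.4 = 3540.48 ≈ 3540 N.
ΣF_y = 0: A_y + 3540.48 − 1115.3·4 − 1550 = 0 → A_y = 2471 N.
ΣF_x = 0: no horizontal applied forces, so A_x = 0.

A_x = 0, A_y = 2471 N, C_y = 3540 N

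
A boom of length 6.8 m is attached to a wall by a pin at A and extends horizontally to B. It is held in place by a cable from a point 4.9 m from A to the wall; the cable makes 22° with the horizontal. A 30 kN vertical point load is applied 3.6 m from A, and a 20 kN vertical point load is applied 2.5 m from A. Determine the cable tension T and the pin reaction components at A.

T = 86.08 kN, A_x = 79.81 kN, A_y = 17.76 kN

ΣM about A: T·sin22°·4.9 − 30·3.6 − 20·2.5 = 0 → T = 158/(4.9·0.374607) = 86.0766 ≈ 86.08 kN.
ΣF_x = 0: A_x − T·cos22° = 0 → A_x = 86.0766 × 0.927184 = 79.81 kN.
ΣF_y = 0: A_y + T·sin22° − 30 − 20 = 0 → A_y = 50 − 86.0766 × 0.374607 = 17.76 kN.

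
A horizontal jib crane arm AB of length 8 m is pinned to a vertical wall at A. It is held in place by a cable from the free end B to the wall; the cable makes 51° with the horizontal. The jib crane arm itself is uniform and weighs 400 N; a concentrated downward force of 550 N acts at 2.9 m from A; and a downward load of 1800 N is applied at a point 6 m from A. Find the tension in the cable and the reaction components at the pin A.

ΣM about A: T·sin51°·8 − 400·4 − 550·2.9 − 1800·6 = 0 → T = 13995/(8·0.777146) = 2251.02 ≈ 2251 N.
ΣF_x = 0: A_x − T·cos51° = 0 → A_x = 2251.02 × 0.62932 = 1417 N.
ΣF_y = 0: A_y + T·sin51° − 400 − 550 − 1800 = 0 → A_y = 2750 − 2251.02 × 0.777146 = 1001 N.

T = 2251 N, A_x = 1417 N, A_y = 1001 N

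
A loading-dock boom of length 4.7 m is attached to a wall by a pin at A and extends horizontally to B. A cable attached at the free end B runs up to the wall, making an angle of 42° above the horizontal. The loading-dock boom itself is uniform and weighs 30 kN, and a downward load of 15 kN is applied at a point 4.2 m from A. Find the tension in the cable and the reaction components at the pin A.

T = 42.45 kN, A_x = 31.55 kN, A_y = 16.60 kN

ΣM about A: T·sin42°·4.7 − 30·2.35 − 15·4.2 = 0 → T = 133.5/(4.7·0.669131) = 42.4495 ≈ 42.45 kN.
ΣF_x = 0: A_x − T·cos42° = 0 → A_x = 42.4495 × 0.743145 = 31.55 kN.
ΣF_y = 0: A_y + T·sin42° − 30 − 15 = 0 → A_y = 45 − 42.4495 × 0.669131 = 16.60 kN.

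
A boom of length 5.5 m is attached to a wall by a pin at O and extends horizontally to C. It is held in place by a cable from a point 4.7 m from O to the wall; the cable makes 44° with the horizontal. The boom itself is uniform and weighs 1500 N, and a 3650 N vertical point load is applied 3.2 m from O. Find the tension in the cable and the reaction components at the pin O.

T = 4841 N, O_x = 3482 N, O_y = 1787 N

ΣM about O: T·sin44°·4.7 − 1500·2.75 − 3650·3.2 = 0 → T = 15805/(4.7·0.694658) = 4840.89 ≈ 4841 N.
ΣF_x = 0: O_x − T·cos44° = 0 → O_x = 4840.89 × 0.71934 = 3482 N.
ΣF_y = 0: O_y + T·sin44° − 1500 − 3650 = 0 → O_y = 5150 − 4840.89 × 0.694658 = 1787 N.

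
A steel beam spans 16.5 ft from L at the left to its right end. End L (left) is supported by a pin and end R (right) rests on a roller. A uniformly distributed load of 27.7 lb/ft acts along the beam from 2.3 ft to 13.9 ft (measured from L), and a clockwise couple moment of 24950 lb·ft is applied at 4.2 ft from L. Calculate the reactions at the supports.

L_x = 0, L_y = -1349 lb, R_y = 1670 lb

Resultant of the distributed load: 27.7 × 11.6 = 321.32 lb at 8.1 ft from L.
Taking moments about L: R_y·16.5 − (27.7·11.6)·8.1 − 24950 = 0 → R_y = 27552.692/16.5 = 1669.86 ≈ 1670 lb.
ΣF_y = 0: L_y + 1669.86 − 27.7·11.6 = 0 → L_y = -1349 lb.
ΣF_x = 0: no horizontal applied forces, so L_x = 0.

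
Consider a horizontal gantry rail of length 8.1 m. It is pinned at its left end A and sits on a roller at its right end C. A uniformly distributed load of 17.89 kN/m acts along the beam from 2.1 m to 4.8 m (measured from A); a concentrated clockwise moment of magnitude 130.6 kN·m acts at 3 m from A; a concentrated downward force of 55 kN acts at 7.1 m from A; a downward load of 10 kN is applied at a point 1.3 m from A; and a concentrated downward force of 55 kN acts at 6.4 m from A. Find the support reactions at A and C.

A_x = 0, A_y = 38.33 kN, C_y = 130.0 kN

Resultant of the distributed load: 17.89 × 2.7 = 48.303 kN at 3.45 m from A.
Taking moments about A: C_y·8.1 − (17.89·2.7)·3.45 − 130.6 − 55·7.1 − 10·1.3 − 55·6.4 = 0 → C_y = 1052.74535/8.1 = 129.969 ≈ 130.0 kN.
ΣF_y = 0: A_y + 129.969 − 17.89·2.7 − 55 − 10 − 55 = 0 → A_y = 38.33 kN.
ΣF_x = 0: no horizontal applied forces, so A_x = 0.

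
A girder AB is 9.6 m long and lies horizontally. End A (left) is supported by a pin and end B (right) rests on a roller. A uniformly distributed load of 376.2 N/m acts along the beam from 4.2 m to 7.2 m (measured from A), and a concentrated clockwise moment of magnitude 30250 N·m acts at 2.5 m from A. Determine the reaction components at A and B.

A_x = 0, A_y = -2693 N, B_y = 3821 N

Resultant of the distributed load: 376.2 × 3 = 1128.6 N at 5.7 m from A.
Moments about A: B_y·9.6 − (376.2·3)·5.7 − 30250 = 0 → B_y = 36683.02/9.6 = 3821.15 ≈ 3821 N.
ΣF_y = 0: A_y + 3821.15 − 376.2·3 = 0 → A_y = -2693 N.
ΣF_x = 0: no horizontal applied forces, so A_x = 0.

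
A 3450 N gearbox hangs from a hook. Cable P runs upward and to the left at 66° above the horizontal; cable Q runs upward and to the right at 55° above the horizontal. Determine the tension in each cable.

ΣF_x = 0: −T_P·cos66° + T_Q·cos55° = 0 → T_Q = 0.709124·T_P.
ΣF_y = 0: T_P·sin66° + T_Q·sin55° = 3450.
Substitute: T_P·(0.913545 + 0.709124·0.819152) = 3450 → T_P = 2308.58 ≈ 2309 N.
Then T_Q = 0.709124 × 2308.58 = 1637 N.

T_P = 2309 N, T_Q = 1637 N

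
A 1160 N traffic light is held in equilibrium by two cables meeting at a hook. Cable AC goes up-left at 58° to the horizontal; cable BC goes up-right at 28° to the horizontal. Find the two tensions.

T_AC = 1027 N, T_BC = 616.2 N

ΣF_x = 0: −T_AC·cos58° + T_BC·cos28° = 0 → T_BC = 0.600171·T_AC.
ΣF_y = 0: T_AC·sin58° + T_BC·sin28° = 1160.
Substitute: T_AC·(0.848048 + 0.600171·0.469472) = 1160 → T_AC = 1026.72 ≈ 1027 N.
Then T_BC = 0.600171 × 1026.72 = 616.2 N.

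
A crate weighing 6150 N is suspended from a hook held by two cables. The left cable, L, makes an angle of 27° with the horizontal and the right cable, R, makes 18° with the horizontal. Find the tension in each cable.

ΣF_x = 0: −T_L·cos27° + T_R·cos18° = 0 → T_R = 0.93686·T_L.
ΣF_y = 0: T_L·sin27° + T_R·sin18° = 6150.
Substitute: T_L·(0.45399 + 0.93686·0.309017) = 6150 → T_L = 8271.74 ≈ 8272 N.
Then T_R = 0.93686 × 8271.74 = 7749 N.

T_L = 8272 N, T_R = 7749 N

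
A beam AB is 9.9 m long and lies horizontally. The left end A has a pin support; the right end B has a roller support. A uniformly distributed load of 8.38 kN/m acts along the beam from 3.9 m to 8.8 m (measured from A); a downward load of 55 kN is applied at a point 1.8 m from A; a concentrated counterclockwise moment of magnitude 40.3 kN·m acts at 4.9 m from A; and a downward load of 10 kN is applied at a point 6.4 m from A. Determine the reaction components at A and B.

A_x = 0, A_y = 67.33 kN, B_y = 38.73 kN

Resultant of the distributed load: 8.38 × 4.9 = 41.062 kN at 6.35 m from A.
Taking moments about A: B_y·9.9 − (8.38·4.9)·6.35 − 55·1.8 + 40.3 − 10·6.4 = 0 → B_y = 383.4437/9.9 = 38.7317 ≈ 38.73 kN.
ΣF_y = 0: A_y + 38.7317 − 8.38·4.9 − 55 − 10 = 0 → A_y = 67.33 kN.
ΣF_x = 0: no horizontal applied forces, so A_x = 0.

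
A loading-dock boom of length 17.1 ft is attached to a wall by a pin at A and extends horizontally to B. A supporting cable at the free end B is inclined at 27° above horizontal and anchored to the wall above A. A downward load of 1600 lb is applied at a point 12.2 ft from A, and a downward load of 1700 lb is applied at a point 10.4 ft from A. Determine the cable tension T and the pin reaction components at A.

T = 4792 lb, A_x = 4270 lb, A_y = 1125 lb

ΣM about A: T·sin27°·17.1 − 1600·12.2 − 1700·10.4 = 0 → T = 37200/(17.1·0.45399) = 4791.82 ≈ 4792 lb.
ΣF_x = 0: A_x − T·cos27° = 0 → A_x = 4791.82 × 0.891007 = 4270 lb.
ΣF_y = 0: A_y + T·sin27° − 1600 − 1700 = 0 → A_y = 3300 − 4791.82 × 0.45399 = 1125 lb.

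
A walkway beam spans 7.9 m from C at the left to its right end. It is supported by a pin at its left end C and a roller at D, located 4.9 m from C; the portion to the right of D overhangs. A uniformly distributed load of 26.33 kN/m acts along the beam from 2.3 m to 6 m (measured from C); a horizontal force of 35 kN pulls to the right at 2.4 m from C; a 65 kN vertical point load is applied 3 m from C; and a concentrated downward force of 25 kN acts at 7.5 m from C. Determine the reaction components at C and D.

C_x = -35.00 kN, C_y = 26.85 kN, D_y = 160.6 kN

Resultant of the distributed load: 26.33 × 3.7 = 97.421 kN at 4.15 m from C.
ΣM about C: D_y·4.9 − (26.33·3.7)·4.15 − 65·3 − 25·7.5 = 0 → D_y = 786.79715/4.9 = 160.571 ≈ 160.6 kN.
ΣF_y = 0: C_y + 160.571 − 26.33·3.7 − 65 − 25 = 0 → C_y = 26.85 kN.
ΣF_x = 0: C_x + 35 = 0 → C_x = -35.00 kN.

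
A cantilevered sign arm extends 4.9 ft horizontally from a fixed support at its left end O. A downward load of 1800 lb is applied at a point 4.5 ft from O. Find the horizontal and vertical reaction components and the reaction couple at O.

ΣF_x = 0: O_x = 0.
ΣF_y = 0: O_y − 1800 = 0 → O_y = 1800 lb.
ΣM about O: M_O − 1800·4.5 = 0 → M_O = 8100 lb·ft.

O_x = 0, O_y = 1800 lb, M_O = 8100 lb·ft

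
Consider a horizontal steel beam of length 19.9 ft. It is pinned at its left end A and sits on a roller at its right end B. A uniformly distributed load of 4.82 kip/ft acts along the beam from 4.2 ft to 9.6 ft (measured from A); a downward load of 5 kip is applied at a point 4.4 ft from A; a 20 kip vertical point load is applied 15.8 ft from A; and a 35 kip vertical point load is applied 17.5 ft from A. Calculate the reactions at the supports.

Resultant of the distributed load: 4.82 × 5.4 = 26.028 kip at 6.9 ft from A.
ΣM about A: B_y·19.9 − (4.82·5.4)·6.9 − 5·4.4 − 20·15.8 − 35·17.5 = 0 → B_y = 1130.0932/19.9 = 56.7886 ≈ 56.79 kip.
ΣF_y = 0: A_y + 56.7886 − 4.82·5.4 − 5 − 20 − 35 = 0 → A_y = 29.24 kip.
ΣF_x = 0: no horizontal applied forces, so A_x = 0.

A_x = 0, A_y = 29.24 kip, B_y = 56.79 kip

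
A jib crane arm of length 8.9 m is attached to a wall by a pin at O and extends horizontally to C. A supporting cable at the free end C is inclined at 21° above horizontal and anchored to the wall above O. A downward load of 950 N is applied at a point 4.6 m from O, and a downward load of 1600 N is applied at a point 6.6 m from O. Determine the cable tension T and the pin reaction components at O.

T = 4681 N, O_x = 4370 N, O_y = 872.5 N

ΣM about O: T·sin21°·8.9 − 950·4.6 − 1600·6.6 = 0 → T = 14930/(8.9·0.358368) = 4681.02 ≈ 4681 N.
ΣF_x = 0: O_x − T·cos21° = 0 → O_x = 4681.02 × 0.93358 = 4370 N.
ΣF_y = 0: O_y + T·sin21° − 950 − 1600 = 0 → O_y = 2550 − 4681.02 × 0.358368 = 872.5 N.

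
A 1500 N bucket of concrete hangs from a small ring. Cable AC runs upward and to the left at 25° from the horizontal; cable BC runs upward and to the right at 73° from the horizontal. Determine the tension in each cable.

ΣF_x = 0: −T_AC·cos25° + T_BC·cos73° = 0 → T_BC = 3.09985·T_AC.
ΣF_y = 0: T_AC·sin25° + T_BC·sin73° = 1500.
Substitute: T_AC·(0.422618 + 3.09985·0.956305) = 1500 → T_AC = 442.867 ≈ 442.9 N.
Then T_BC = 3.09985 × 442.867 = 1373 N.

T_AC = 442.9 N, T_BC = 1373 N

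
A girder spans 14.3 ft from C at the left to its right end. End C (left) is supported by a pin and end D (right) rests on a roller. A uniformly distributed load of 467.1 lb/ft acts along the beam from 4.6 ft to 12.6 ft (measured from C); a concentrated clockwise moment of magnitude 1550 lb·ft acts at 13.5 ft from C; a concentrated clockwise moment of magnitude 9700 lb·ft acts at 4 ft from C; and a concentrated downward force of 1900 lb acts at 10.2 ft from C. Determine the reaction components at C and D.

Resultant of the distributed load: 467.1 × 8 = 3736.8 lb at 8.6 ft from C.
ΣM about C: D_y·14.3 − (467.1·8)·8.6 − 1550 − 9700 − 1900·10.2 = 0 → D_y = 62766.48/14.3 = 4389.26 ≈ 4389 lb.
ΣF_y = 0: C_y + 4389.26 − 467.1·8 − 1900 = 0 → C_y = 1248 lb.
ΣF_x = 0: no horizontal applied forces, so C_x = 0.

C_x = 0, C_y = 1248 lb, D_y = 4389 lb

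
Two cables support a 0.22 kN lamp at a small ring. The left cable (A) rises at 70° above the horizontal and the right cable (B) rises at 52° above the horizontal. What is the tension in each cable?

ΣF_x = 0: −T_A·cos70° + T_B·cos52° = 0 → T_B = 0.555533·T_A.
ΣF_y = 0: T_A·sin70° + T_B·sin52° = 0.22.
Substitute: T_A·(0.939693 + 0.555533·0.788011) = 0.22 → T_A = 0.159714 ≈ 0.1597 kN.
Then T_B = 0.555533 × 0.159714 = 0.08873 kN.

T_A = 0.1597 kN, T_B = 0.08873 kN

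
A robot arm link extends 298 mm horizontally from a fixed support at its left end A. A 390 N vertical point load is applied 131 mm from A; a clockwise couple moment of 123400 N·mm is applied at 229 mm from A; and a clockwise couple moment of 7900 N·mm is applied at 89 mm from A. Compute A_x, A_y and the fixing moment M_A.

A_x = 0, A_y = 390.0 N, M_A = 182400 N·mm

ΣF_x = 0: A_x = 0.
ΣF_y = 0: A_y − 390 = 0 → A_y = 390.0 N.
ΣM about A: M_A − 390·131 − 123400 − 7900 = 0 → M_A = 182400 N·mm.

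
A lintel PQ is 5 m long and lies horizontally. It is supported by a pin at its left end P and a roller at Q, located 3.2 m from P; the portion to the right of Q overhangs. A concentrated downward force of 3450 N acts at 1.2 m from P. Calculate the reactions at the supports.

ΣM about P: Q_y·3.2 − 3450·1.2 = 0 → Q_y = 4140/3.2 = 1293.75 ≈ 1294 N.
ΣF_y = 0: P_y + 1293.75 − 3450 = 0 → P_y = 2156 N.
ΣF_x = 0: no horizontal applied forces, so P_x = 0.

P_x = 0, P_y = 2156 N, Q_y = 1294 N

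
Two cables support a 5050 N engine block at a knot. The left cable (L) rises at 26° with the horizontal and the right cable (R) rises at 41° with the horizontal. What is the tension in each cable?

T_L = 4140 N, T_R = 4931 N

ΣF_x = 0: −T_L·cos26° + T_R·cos41° = 0 → T_R = 1.19091·T_L.
ΣF_y = 0: T_L·sin26° + T_R·sin41° = 5050.
Substitute: T_L·(0.438371 + 1.19091·0.656059) = 5050 → T_L = 4140.44 ≈ 4140 N.
Then T_R = 1.19091 × 4140.44 = 4931 N.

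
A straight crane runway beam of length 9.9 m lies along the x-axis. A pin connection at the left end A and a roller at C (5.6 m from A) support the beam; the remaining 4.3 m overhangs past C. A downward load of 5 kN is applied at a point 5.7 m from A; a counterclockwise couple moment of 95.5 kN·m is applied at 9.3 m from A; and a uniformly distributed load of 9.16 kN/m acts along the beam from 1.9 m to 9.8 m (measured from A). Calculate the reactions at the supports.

A_x = 0, A_y = 13.73 kN, C_y = 63.63 kN

Resultant of the distributed load: 9.16 × 7.9 = 72.364 kN at 5.85 m from A.
Taking moments about A: C_y·5.6 − 5·5.7 + 95.5 − (9.16·7.9)·5.85 = 0 → C_y = 356.3294/5.6 = 63.6303 ≈ 63.63 kN.
ΣF_y = 0: A_y + 63.6303 − 5 − 9.16·7.9 = 0 → A_y = 13.73 kN.
ΣF_x = 0: no horizontal applied forces, so A_x = 0.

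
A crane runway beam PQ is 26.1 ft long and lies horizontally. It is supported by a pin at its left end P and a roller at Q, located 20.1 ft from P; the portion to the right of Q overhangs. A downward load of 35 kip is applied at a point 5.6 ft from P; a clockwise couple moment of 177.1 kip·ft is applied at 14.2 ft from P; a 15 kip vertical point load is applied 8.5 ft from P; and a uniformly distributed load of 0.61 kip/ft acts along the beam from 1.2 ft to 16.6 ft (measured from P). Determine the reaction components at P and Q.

P_x = 0, P_y = 30.33 kip, Q_y = 29.07 kip

Resultant of the distributed load: 0.61 × 15.4 = 9.394 kip at 8.9 ft from P.
Moments about P: Q_y·20.1 − 35·5.6 − 177.1 − 15·8.5 − (0.61·15.4)·8.9 = 0 → Q_y = 584.2066/20.1 = 29.065 ≈ 29.07 kip.
ΣF_y = 0: P_y + 29.065 − 35 − 15 − 0.61·15.4 = 0 → P_y = 30.33 kip.
ΣF_x = 0: no horizontal applied forces, so P_x = 0.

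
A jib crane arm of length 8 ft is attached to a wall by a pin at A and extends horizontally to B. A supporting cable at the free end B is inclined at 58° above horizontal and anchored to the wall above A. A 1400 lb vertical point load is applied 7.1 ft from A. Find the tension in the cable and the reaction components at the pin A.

T = 1465 lb, A_x = 776.4 lb, A_y = 157.5 lb

ΣM about A: T·sin58°·8 − 1400·7.1 = 0 → T = 9940/(8·0.848048) = 1465.13 ≈ 1465 lb.
ΣF_x = 0: A_x − T·cos58° = 0 → A_x = 1465.13 × 0.529919 = 776.4 lb.
ΣF_y = 0: A_y + T·sin58° − 1400 = 0 → A_y = 1400 − 1465.13 × 0.848048 = 157.5 lb.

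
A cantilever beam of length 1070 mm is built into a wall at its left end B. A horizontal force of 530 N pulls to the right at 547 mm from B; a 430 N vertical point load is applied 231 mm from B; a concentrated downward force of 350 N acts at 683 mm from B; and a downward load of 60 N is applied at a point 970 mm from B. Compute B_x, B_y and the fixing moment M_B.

ΣF_x = 0: B_x + 530 = 0 → B_x = -530.0 N.
ΣF_y = 0: B_y − 430 − 350 − 60 = 0 → B_y = 840.0 N.
ΣM about B: M_B − 430·231 − 350·683 − 60·970 = 0 → M_B = 396600 N·mm.

B_x = -530.0 N, B_y = 840.0 N, M_B = 396600 N·mm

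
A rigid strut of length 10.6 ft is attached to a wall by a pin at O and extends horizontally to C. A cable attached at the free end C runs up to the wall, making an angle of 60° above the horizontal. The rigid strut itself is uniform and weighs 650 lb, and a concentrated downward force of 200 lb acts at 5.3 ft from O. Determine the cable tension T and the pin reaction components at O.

T = 490.7 lb, O_x = 245.4 lb, O_y = 425.0 lb

ΣM about O: T·sin60°·10.6 − 650·5.3 − 200·5.3 = 0 → T = 4505/(10.6·0.866025) = 490.748 ≈ 490.7 lb.
ΣF_x = 0: O_x − T·cos60° = 0 → O_x = 490.748 × 0.5 = 245.4 lb.
ΣF_y = 0: O_y + T·sin60° − 650 − 200 = 0 → O_y = 850 − 490.748 × 0.866025 = 425.0 lb.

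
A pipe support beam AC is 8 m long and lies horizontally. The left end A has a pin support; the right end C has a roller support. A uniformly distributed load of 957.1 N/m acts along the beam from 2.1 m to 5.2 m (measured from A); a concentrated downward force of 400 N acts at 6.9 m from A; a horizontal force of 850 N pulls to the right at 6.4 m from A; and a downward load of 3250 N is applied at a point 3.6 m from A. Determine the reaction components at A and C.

Resultant of the distributed load: 957.1 × 3.1 = 2967.01 N at 3.65 m from A.
Moments about A: C_y·8 − (957.1·3.1)·3.65 − 400·6.9 − 3250·3.6 = 0 → C_y = 25289.5865/8 = 3161.2 ≈ 3161 N.
ΣF_y = 0: A_y + 3161.2 − 957.1·3.1 − 400 − 3250 = 0 → A_y = 3456 N.
ΣF_x = 0: A_x + 850 = 0 → A_x = -850.0 N.

A_x = -850.0 N, A_y = 3456 N, C_y = 3161 N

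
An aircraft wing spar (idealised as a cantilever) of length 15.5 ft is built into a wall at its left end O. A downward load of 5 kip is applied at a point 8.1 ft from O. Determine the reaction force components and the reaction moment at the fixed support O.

ΣF_x = 0: O_x = 0.
ΣF_y = 0: O_y − 5 = 0 → O_y = 5.000 kip.
ΣM about O: M_O − 5·8.1 = 0 → M_O = 40.50 kip·ft.

O_x = 0, O_y = 5.000 kip, M_O = 40.50 kip·ft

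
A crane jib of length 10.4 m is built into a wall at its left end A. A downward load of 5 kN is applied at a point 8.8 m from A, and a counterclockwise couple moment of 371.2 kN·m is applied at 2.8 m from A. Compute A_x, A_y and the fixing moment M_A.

A_x = 0, A_y = 5.000 kN, M_A = -327.2 kN·m

ΣF_x = 0: A_x = 0.
ΣF_y = 0: A_y − 5 = 0 → A_y = 5.000 kN.
ΣM about A: M_A − 5·8.8 + 371.2 = 0 → M_A = -327.2 kN·m.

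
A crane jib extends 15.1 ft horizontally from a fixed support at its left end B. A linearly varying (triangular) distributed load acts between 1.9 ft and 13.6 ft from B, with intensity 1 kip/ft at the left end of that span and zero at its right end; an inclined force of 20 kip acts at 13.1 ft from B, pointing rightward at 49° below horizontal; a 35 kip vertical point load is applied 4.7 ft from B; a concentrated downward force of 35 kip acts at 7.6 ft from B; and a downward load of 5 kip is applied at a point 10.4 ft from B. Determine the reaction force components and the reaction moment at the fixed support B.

B_x = -13.12 kip, B_y = 95.94 kip, M_B = 714.2 kip·ft

Resultant of the triangular load: ½ × 1 × 11.7 = 5.85 kip, acting at 5.8 ft from B (one-third of the span from the peak).
ΣF_x = 0: B_x + 20·cos49° = 0 → B_x = -13.12 kip.
ΣF_y = 0: B_y − ½·1·11.7 − 20·sin49° − 35 − 35 − 5 = 0 → B_y = 95.94 kip.
ΣM about B: M_B − (½·1·11.7)·5.8 − 20·sin49°·13.1 − 35·4.7 − 35·7.6 − 5·10.4 = 0 → M_B = 714.2 kip·ft.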